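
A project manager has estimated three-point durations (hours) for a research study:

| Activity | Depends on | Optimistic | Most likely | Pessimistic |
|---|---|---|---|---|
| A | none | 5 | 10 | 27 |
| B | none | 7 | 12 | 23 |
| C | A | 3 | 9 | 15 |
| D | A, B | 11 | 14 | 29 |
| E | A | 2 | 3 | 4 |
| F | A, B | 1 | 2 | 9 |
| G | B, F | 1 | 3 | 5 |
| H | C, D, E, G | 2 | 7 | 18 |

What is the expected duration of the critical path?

te_A = (5 + 4·10 + 27)/6 = 72/6 = 12
te_B = (7 + 4·12 + 23)/6 = 78/6 = 13
te_C = (3 + 4·9 + 15)/6 = 54/6 = 9
te_D = (11 + 4·14 + 29)/6 = 96/6 = 16
te_E = (2 + 4·3 + 4)/6 = 18/6 = 3
te_F = (1 + 4·2 + 9)/6 = 18/6 = 3
te_G = (1 + 4·3 + 5)/6 = 18/6 = 3
te_H = (2 + 4·7 + 18)/6 = 48/6 = 8

Forward pass:
ES_A = 0; EF_A = 12
ES_B = 0; EF_B = 13
ES_C = 12; EF_C = 12+9 = 21
ES_D = max(EF_A=12, EF_B=13) = 13; EF_D = 13+16 = 29
ES_E = 12; EF_E = 12+3 = 15
ES_F = max(EF_A=12, EF_B=13) = 13; EF_F = 13+3 = 16
ES_G = max(EF_B=13, EF_F=16) = 16; EF_G = 16+3 = 19
ES_H = max(EF_C=21, EF_D=29, EF_E=15, EF_G=19) = 29; EF_H = 29+8 = 37
Expected project duration μ = 37 hours. Critical path: B → D → H.

37 hours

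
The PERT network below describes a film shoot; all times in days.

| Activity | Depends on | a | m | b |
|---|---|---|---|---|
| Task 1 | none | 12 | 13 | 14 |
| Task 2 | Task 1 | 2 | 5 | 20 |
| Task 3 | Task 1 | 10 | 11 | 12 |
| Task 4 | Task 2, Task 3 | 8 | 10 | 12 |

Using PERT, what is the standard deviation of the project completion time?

te_Task 1 = (12 + 4·13 + 14)/6 = 78/6 = 13; σ²_Task 1 = ((14−12)/6)² = 0.111
te_Task 2 = (2 + 4·5 + 20)/6 = 42/6 = 7; σ²_Task 2 = ((20−2)/6)² = 9.000
te_Task 3 = (10 + 4·11 + 12)/6 = 66/6 = 11; σ²_Task 3 = ((12−10)/6)² = 0.111
te_Task 4 = (8 + 4·10 + 12)/6 = 60/6 = 10; σ²_Task 4 = ((12−8)/6)² = 0.444

Forward pass:
ES_Task 1 = 0; EF_Task 1 = 13
ES_Task 2 = 13; EF_Task 2 = 13+7 = 20
ES_Task 3 = 13; EF_Task 3 = 13+11 = 24
ES_Task 4 = max(EF_Task 2=20, EF_Task 3=24) = 24; EF_Task 4 = 24+10 = 34
Expected project duration μ = 34 days. Critical path: Task 1 → Task 3 → Task 4.

Variance along critical path = 0.111 + 0.111 + 0.444 = 0.667
σ = √0.667 = 0.816 days

0.82 days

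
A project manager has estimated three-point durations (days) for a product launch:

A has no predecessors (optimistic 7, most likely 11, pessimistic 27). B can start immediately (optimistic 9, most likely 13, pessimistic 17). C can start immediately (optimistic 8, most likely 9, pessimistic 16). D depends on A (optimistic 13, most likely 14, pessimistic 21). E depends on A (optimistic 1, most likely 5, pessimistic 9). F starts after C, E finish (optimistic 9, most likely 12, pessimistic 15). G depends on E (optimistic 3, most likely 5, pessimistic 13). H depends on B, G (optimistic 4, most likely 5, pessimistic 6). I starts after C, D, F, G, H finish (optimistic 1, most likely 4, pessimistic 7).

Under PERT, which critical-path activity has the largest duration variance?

A

te_A = (7 + 4·11 + 27)/6 = 78/6 = 13; σ²_A = ((27−7)/6)² = 11.111
te_B = (9 + 4·13 + 17)/6 = 78/6 = 13; σ²_B = ((17−9)/6)² = 1.778
te_C = (8 + 4·9 + 16)/6 = 60/6 = 10; σ²_C = ((16−8)/6)² = 1.778
te_D = (13 + 4·14 + 21)/6 = 90/6 = 15; σ²_D = ((21−13)/6)² = 1.778
te_E = (1 + 4·5 + 9)/6 = 30/6 = 5; σ²_E = ((9−1)/6)² = 1.778
te_F = (9 + 4·12 + 15)/6 = 72/6 = 12; σ²_F = ((15−9)/6)² = 1.000
te_G = (3 + 4·5 + 13)/6 = 36/6 = 6; σ²_G = ((13−3)/6)² = 2.778
te_H = (4 + 4·5 + 6)/6 = 30/6 = 5; σ²_H = ((6−4)/6)² = 0.111
te_I = (1 + 4·4 + 7)/6 = 24/6 = 4; σ²_I = ((7−1)/6)² = 1.000

Forward pass:
ES_A = 0; EF_A = 13
ES_B = 0; EF_B = 13
ES_C = 0; EF_C = 10
ES_D = 13; EF_D = 13+15 = 28
ES_E = 13; EF_E = 13+5 = 18
ES_F = max(EF_C=10, EF_E=18) = 18; EF_F = 18+12 = 30
ES_G = 18; EF_G = 18+6 = 24
ES_H = max(EF_B=13, EF_G=24) = 24; EF_H = 24+5 = 29
ES_I = max(EF_C=10, EF_D=28, EF_F=30, EF_G=24, EF_H=29) = 30; EF_I = 30+4 = 34
Expected project duration μ = 34 days. Critical path: A → E → F → I.

Variances on critical path: σ²_A=11.111, σ²_E=1.778, σ²_F=1.000, σ²_I=1.000.
Largest is σ²_A = 11.111.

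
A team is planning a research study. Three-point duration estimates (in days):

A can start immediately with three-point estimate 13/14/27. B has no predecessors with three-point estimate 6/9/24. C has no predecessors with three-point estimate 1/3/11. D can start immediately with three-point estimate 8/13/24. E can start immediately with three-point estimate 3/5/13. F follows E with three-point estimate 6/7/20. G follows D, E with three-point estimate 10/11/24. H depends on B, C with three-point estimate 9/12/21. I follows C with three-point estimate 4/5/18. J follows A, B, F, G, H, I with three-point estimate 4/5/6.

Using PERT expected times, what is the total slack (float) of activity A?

11 days

te_A = (13 + 4·14 + 27)/6 = 96/6 = 16
te_B = (6 + 4·9 + 24)/6 = 66/6 = 11
te_C = (1 + 4·3 + 11)/6 = 24/6 = 4
te_D = (8 + 4·13 + 24)/6 = 84/6 = 14
te_E = (3 + 4·5 + 13)/6 = 36/6 = 6
te_F = (6 + 4·7 + 20)/6 = 54/6 = 9
te_G = (10 + 4·11 + 24)/6 = 78/6 = 13
te_H = (9 + 4·12 + 21)/6 = 78/6 = 13
te_I = (4 + 4·5 + 18)/6 = 42/6 = 7
te_J = (4 + 4·5 + 6)/6 = 30/6 = 5

Forward pass:
ES_A = 0; EF_A = 16
ES_B = 0; EF_B = 11
ES_C = 0; EF_C = 4
ES_D = 0; EF_D = 14
ES_E = 0; EF_E = 6
ES_F = 6; EF_F = 6+9 = 15
ES_G = max(EF_D=14, EF_E=6) = 14; EF_G = 14+13 = 27
ES_H = max(EF_B=11, EF_C=4) = 11; EF_H = 11+13 = 24
ES_I = 4; EF_I = 4+7 = 11
ES_J = max(EF_A=16, EF_B=11, EF_F=15, EF_G=27, EF_H=24, EF_I=11) = 27; EF_J = 27+5 = 32
Expected project duration μ = 32 days. Critical path: D → G → J.

Backward pass:
LF_J = 32; LS_J = 32−5 = 27
LF_I = LS_J = 27; LS_I = 27−7 = 20
LF_H = LS_J = 27; LS_H = 27−13 = 14
LF_G = LS_J = 27; LS_G = 27−13 = 14
LF_F = LS_J = 27; LS_F = 27−9 = 18
LF_E = min(LS_F=18, LS_G=14) = 14; LS_E = 14−6 = 8
LF_D = LS_G = 14; LS_D = 14−14 = 0
LF_C = min(LS_H=14, LS_I=20) = 14; LS_C = 14−4 = 10
LF_B = min(LS_H=14, LS_J=27) = 14; LS_B = 14−11 = 3
LF_A = LS_J = 27; LS_A = 27−16 = 11
Slack_A = LS_A − ES_A = 11 − 0 = 11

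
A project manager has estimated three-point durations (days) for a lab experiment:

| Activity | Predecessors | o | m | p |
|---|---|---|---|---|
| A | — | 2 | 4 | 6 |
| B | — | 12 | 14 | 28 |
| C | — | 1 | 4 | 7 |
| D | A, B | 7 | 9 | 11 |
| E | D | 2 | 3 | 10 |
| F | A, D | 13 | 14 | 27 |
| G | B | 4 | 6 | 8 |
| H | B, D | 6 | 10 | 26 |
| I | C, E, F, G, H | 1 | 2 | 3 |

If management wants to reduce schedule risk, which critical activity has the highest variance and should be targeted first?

te_A = (2 + 4·4 + 6)/6 = 24/6 = 4; σ²_A = ((6−2)/6)² = 0.444
te_B = (12 + 4·14 + 28)/6 = 96/6 = 16; σ²_B = ((28−12)/6)² = 7.111
te_C = (1 + 4·4 + 7)/6 = 24/6 = 4; σ²_C = ((7−1)/6)² = 1.000
te_D = (7 + 4·9 + 11)/6 = 54/6 = 9; σ²_D = ((11−7)/6)² = 0.444
te_E = (2 + 4·3 + 10)/6 = 24/6 = 4; σ²_E = ((10−2)/6)² = 1.778
te_F = (13 + 4·14 + 27)/6 = 96/6 = 16; σ²_F = ((27−13)/6)² = 5.444
te_G = (4 + 4·6 + 8)/6 = 36/6 = 6; σ²_G = ((8−4)/6)² = 0.444
te_H = (6 + 4·10 + 26)/6 = 72/6 = 12; σ²_H = ((26−6)/6)² = 11.111
te_I = (1 + 4·2 + 3)/6 = 12/6 = 2; σ²_I = ((3−1)/6)² = 0.111

Forward pass:
ES_A = 0; EF_A = 4
ES_B = 0; EF_B = 16
ES_C = 0; EF_C = 4
ES_D = max(EF_A=4, EF_B=16) = 16; EF_D = 16+9 = 25
ES_E = 25; EF_E = 25+4 = 29
ES_F = max(EF_A=4, EF_D=25) = 25; EF_F = 25+16 = 41
ES_G = 16; EF_G = 16+6 = 22
ES_H = max(EF_B=16, EF_D=25) = 25; EF_H = 25+12 = 37
ES_I = max(EF_C=4, EF_E=29, EF_F=41, EF_G=22, EF_H=37) = 41; EF_I = 41+2 = 43
Expected project duration μ = 43 days. Critical path: B → D → F → I.

Variances on critical path: σ²_B=7.111, σ²_D=0.444, σ²_F=5.444, σ²_I=0.111.
Largest is σ²_B = 7.111.

B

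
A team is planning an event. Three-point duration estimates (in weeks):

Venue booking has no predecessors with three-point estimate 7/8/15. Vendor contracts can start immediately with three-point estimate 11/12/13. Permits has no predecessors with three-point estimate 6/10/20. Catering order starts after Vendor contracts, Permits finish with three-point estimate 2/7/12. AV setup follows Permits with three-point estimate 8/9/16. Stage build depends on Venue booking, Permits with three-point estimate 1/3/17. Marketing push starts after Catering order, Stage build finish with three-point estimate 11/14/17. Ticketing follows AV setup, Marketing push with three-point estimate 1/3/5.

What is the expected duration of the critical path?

36 weeks

te_Venue booking = (7 + 4·8 + 15)/6 = 54/6 = 9
te_Vendor contracts = (11 + 4·12 + 13)/6 = 72/6 = 12
te_Permits = (6 + 4·10 + 20)/6 = 66/6 = 11
te_Catering order = (2 + 4·7 + 12)/6 = 42/6 = 7
te_AV setup = (8 + 4·9 + 16)/6 = 60/6 = 10
te_Stage build = (1 + 4·3 + 17)/6 = 30/6 = 5
te_Marketing push = (11 + 4·14 + 17)/6 = 84/6 = 14
te_Ticketing = (1 + 4·3 + 5)/6 = 18/6 = 3

Forward pass:
ES_Venue booking = 0; EF_Venue booking = 9
ES_Vendor contracts = 0; EF_Vendor contracts = 12
ES_Permits = 0; EF_Permits = 11
ES_Catering order = max(EF_Vendor contracts=12, EF_Permits=11) = 12; EF_Catering order = 12+7 = 19
ES_AV setup = 11; EF_AV setup = 11+10 = 21
ES_Stage build = max(EF_Venue booking=9, EF_Permits=11) = 11; EF_Stage build = 11+5 = 16
ES_Marketing push = max(EF_Catering order=19, EF_Stage build=16) = 19; EF_Marketing push = 19+14 = 33
ES_Ticketing = max(EF_AV setup=21, EF_Marketing push=33) = 33; EF_Ticketing = 33+3 = 36
Expected project duration μ = 36 weeks. Critical path: Vendor contracts → Catering order → Marketing push → Ticketing.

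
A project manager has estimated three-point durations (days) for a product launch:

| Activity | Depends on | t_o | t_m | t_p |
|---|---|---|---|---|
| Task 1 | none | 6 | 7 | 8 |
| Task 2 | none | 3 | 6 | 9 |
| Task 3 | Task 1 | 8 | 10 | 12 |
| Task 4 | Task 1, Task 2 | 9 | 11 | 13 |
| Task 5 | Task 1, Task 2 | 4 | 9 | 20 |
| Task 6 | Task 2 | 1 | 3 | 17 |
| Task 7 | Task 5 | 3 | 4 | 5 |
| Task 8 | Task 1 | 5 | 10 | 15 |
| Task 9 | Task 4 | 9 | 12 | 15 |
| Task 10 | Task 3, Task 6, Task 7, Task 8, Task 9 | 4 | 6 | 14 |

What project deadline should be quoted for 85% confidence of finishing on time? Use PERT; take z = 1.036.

39.2 days

te_Task 1 = (6 + 4·7 + 8)/6 = 42/6 = 7; σ²_Task 1 = ((8−6)/6)² = 0.111
te_Task 2 = (3 + 4·6 + 9)/6 = 36/6 = 6; σ²_Task 2 = ((9−3)/6)² = 1.000
te_Task 3 = (8 + 4·10 + 12)/6 = 60/6 = 10; σ²_Task 3 = ((12−8)/6)² = 0.444
te_Task 4 = (9 + 4·11 + 13)/6 = 66/6 = 11; σ²_Task 4 = ((13−9)/6)² = 0.444
te_Task 5 = (4 + 4·9 + 20)/6 = 60/6 = 10; σ²_Task 5 = ((20−4)/6)² = 7.111
te_Task 6 = (1 + 4·3 + 17)/6 = 30/6 = 5; σ²_Task 6 = ((17−1)/6)² = 7.111
te_Task 7 = (3 + 4·4 + 5)/6 = 24/6 = 4; σ²_Task 7 = ((5−3)/6)² = 0.111
te_Task 8 = (5 + 4·10 + 15)/6 = 60/6 = 10; σ²_Task 8 = ((15−5)/6)² = 2.778
te_Task 9 = (9 + 4·12 + 15)/6 = 72/6 = 12; σ²_Task 9 = ((15−9)/6)² = 1.000
te_Task 10 = (4 + 4·6 + 14)/6 = 42/6 = 7; σ²_Task 10 = ((14−4)/6)² = 2.778

Forward pass:
ES_Task 1 = 0; EF_Task 1 = 7
ES_Task 2 = 0; EF_Task 2 = 6
ES_Task 3 = 7; EF_Task 3 = 7+10 = 17
ES_Task 4 = max(EF_Task 1=7, EF_Task 2=6) = 7; EF_Task 4 = 7+11 = 18
ES_Task 5 = max(EF_Task 1=7, EF_Task 2=6) = 7; EF_Task 5 = 7+10 = 17
ES_Task 6 = 6; EF_Task 6 = 6+5 = 11
ES_Task 7 = 17; EF_Task 7 = 17+4 = 21
ES_Task 8 = 7; EF_Task 8 = 7+10 = 17
ES_Task 9 = 18; EF_Task 9 = 18+12 = 30
ES_Task 10 = max(EF_Task 3=17, EF_Task 6=11, EF_Task 7=21, EF_Task 8=17, EF_Task 9=30) = 30; EF_Task 10 = 30+7 = 37
Expected project duration μ = 37 days. Critical path: Task 1 → Task 4 → Task 9 → Task 10.

Variance along critical path = 0.111 + 0.444 + 1.000 + 2.778 = 4.333; σ = 2.082 days.
D = μ + z·σ = 37 + 1.036·2.082 = 39.2 days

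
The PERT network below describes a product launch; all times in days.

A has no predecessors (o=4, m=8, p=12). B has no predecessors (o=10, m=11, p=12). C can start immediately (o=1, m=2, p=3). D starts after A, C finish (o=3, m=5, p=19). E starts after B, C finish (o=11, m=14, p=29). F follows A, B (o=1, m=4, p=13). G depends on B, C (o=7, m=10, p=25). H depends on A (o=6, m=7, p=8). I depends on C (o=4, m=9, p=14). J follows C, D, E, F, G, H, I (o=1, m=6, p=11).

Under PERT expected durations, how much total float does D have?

te_A = (4 + 4·8 + 12)/6 = 48/6 = 8
te_B = (10 + 4·11 + 12)/6 = 66/6 = 11
te_C = (1 + 4·2 + 3)/6 = 12/6 = 2
te_D = (3 + 4·5 + 19)/6 = 42/6 = 7
te_E = (11 + 4·14 + 29)/6 = 96/6 = 16
te_F = (1 + 4·4 + 13)/6 = 30/6 = 5
te_G = (7 + 4·10 + 25)/6 = 72/6 = 12
te_H = (6 + 4·7 + 8)/6 = 42/6 = 7
te_I = (4 + 4·9 + 14)/6 = 54/6 = 9
te_J = (1 + 4·6 + 11)/6 = 36/6 = 6

Forward pass:
ES_A = 0; EF_A = 8
ES_B = 0; EF_B = 11
ES_C = 0; EF_C = 2
ES_D = max(EF_A=8, EF_C=2) = 8; EF_D = 8+7 = 15
ES_E = max(EF_B=11, EF_C=2) = 11; EF_E = 11+16 = 27
ES_F = max(EF_A=8, EF_B=11) = 11; EF_F = 11+5 = 16
ES_G = max(EF_B=11, EF_C=2) = 11; EF_G = 11+12 = 23
ES_H = 8; EF_H = 8+7 = 15
ES_I = 2; EF_I = 2+9 = 11
ES_J = max(EF_C=2, EF_D=15, EF_E=27, EF_F=16, EF_G=23, EF_H=15, EF_I=11) = 27; EF_J = 27+6 = 33
Expected project duration μ = 33 days. Critical path: B → E → J.

Backward pass:
LF_J = 33; LS_J = 33−6 = 27
LF_I = LS_J = 27; LS_I = 27−9 = 18
LF_H = LS_J = 27; LS_H = 27−7 = 20
LF_G = LS_J = 27; LS_G = 27−12 = 15
LF_F = LS_J = 27; LS_F = 27−5 = 22
LF_E = LS_J = 27; LS_E = 27−16 = 11
LF_D = LS_J = 27; LS_D = 27−7 = 20
LF_C = min(LS_D=20, LS_E=11, LS_G=15, LS_I=18, LS_J=27) = 11; LS_C = 11−2 = 9
LF_B = min(LS_E=11, LS_F=22, LS_G=15) = 11; LS_B = 11−11 = 0
LF_A = min(LS_D=20, LS_F=22, LS_H=20) = 20; LS_A = 20−8 = 12
Slack_D = LS_D − ES_D = 20 − 8 = 12

12 days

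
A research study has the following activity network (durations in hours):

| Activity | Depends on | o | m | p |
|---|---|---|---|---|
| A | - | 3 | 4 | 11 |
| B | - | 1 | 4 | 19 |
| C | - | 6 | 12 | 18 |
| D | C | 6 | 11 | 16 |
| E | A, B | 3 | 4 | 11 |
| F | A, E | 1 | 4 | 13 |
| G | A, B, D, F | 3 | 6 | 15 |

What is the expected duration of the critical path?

30 hours

te_A = (3 + 4·4 + 11)/6 = 30/6 = 5
te_B = (1 + 4·4 + 19)/6 = 36/6 = 6
te_C = (6 + 4·12 + 18)/6 = 72/6 = 12
te_D = (6 + 4·11 + 16)/6 = 66/6 = 11
te_E = (3 + 4·4 + 11)/6 = 30/6 = 5
te_F = (1 + 4·4 + 13)/6 = 30/6 = 5
te_G = (3 + 4·6 + 15)/6 = 42/6 = 7

Forward pass:
ES_A = 0; EF_A = 5
ES_B = 0; EF_B = 6
ES_C = 0; EF_C = 12
ES_D = 12; EF_D = 12+11 = 23
ES_E = max(EF_A=5, EF_B=6) = 6; EF_E = 6+5 = 11
ES_F = max(EF_A=5, EF_E=11) = 11; EF_F = 11+5 = 16
ES_G = max(EF_A=5, EF_B=6, EF_D=23, EF_F=16) = 23; EF_G = 23+7 = 30
Expected project duration μ = 30 hours. Critical path: C → D → G.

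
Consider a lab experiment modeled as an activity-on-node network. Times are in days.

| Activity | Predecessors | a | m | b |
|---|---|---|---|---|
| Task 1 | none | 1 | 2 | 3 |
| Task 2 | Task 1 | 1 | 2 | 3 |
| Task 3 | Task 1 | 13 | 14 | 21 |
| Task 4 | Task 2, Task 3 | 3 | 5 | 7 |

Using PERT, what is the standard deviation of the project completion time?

te_Task 1 = (1 + 4·2 + 3)/6 = 12/6 = 2; σ²_Task 1 = ((3−1)/6)² = 0.111
te_Task 2 = (1 + 4·2 + 3)/6 = 12/6 = 2; σ²_Task 2 = ((3−1)/6)² = 0.111
te_Task 3 = (13 + 4·14 + 21)/6 = 90/6 = 15; σ²_Task 3 = ((21−13)/6)² = 1.778
te_Task 4 = (3 + 4·5 + 7)/6 = 30/6 = 5; σ²_Task 4 = ((7−3)/6)² = 0.444

Forward pass:
ES_Task 1 = 0; EF_Task 1 = 2
ES_Task 2 = 2; EF_Task 2 = 2+2 = 4
ES_Task 3 = 2; EF_Task 3 = 2+15 = 17
ES_Task 4 = max(EF_Task 2=4, EF_Task 3=17) = 17; EF_Task 4 = 17+5 = 22
Expected project duration μ = 22 days. Critical path: Task 1 → Task 3 → Task 4.

Variance along critical path = 0.111 + 1.778 + 0.444 = 2.333
σ = √2.333 = 1.528 days

1.53 days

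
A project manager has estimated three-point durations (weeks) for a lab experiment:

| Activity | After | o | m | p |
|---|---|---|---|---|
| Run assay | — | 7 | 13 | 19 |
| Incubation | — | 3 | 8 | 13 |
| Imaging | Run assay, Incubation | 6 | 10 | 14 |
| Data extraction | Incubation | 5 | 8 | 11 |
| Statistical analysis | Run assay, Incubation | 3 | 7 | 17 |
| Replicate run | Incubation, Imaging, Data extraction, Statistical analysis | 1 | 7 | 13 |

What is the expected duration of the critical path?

30 weeks

te_Run assay = (7 + 4·13 + 19)/6 = 78/6 = 13
te_Incubation = (3 + 4·8 + 13)/6 = 48/6 = 8
te_Imaging = (6 + 4·10 + 14)/6 = 60/6 = 10
te_Data extraction = (5 + 4·8 + 11)/6 = 48/6 = 8
te_Statistical analysis = (3 + 4·7 + 17)/6 = 48/6 = 8
te_Replicate run = (1 + 4·7 + 13)/6 = 42/6 = 7

Forward pass:
ES_Run assay = 0; EF_Run assay = 13
ES_Incubation = 0; EF_Incubation = 8
ES_Imaging = max(EF_Run assay=13, EF_Incubation=8) = 13; EF_Imaging = 13+10 = 23
ES_Data extraction = 8; EF_Data extraction = 8+8 = 16
ES_Statistical analysis = max(EF_Run assay=13, EF_Incubation=8) = 13; EF_Statistical analysis = 13+8 = 21
ES_Replicate run = max(EF_Incubation=8, EF_Imaging=23, EF_Data extraction=16, EF_Statistical analysis=21) = 23; EF_Replicate run = 23+7 = 30
Expected project duration μ = 30 weeks. Critical path: Run assay → Imaging → Replicate run.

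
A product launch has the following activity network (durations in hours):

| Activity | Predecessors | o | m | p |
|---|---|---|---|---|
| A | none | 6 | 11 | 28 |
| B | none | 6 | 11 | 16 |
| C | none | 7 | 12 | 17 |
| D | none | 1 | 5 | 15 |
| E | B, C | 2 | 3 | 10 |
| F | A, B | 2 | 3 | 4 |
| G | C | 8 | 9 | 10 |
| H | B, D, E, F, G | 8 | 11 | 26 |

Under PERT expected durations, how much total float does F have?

te_A = (6 + 4·11 + 28)/6 = 78/6 = 13
te_B = (6 + 4·11 + 16)/6 = 66/6 = 11
te_C = (7 + 4·12 + 17)/6 = 72/6 = 12
te_D = (1 + 4·5 + 15)/6 = 36/6 = 6
te_E = (2 + 4·3 + 10)/6 = 24/6 = 4
te_F = (2 + 4·3 + 4)/6 = 18/6 = 3
te_G = (8 + 4·9 + 10)/6 = 54/6 = 9
te_H = (8 + 4·11 + 26)/6 = 78/6 = 13

Forward pass:
ES_A = 0; EF_A = 13
ES_B = 0; EF_B = 11
ES_C = 0; EF_C = 12
ES_D = 0; EF_D = 6
ES_E = max(EF_B=11, EF_C=12) = 12; EF_E = 12+4 = 16
ES_F = max(EF_A=13, EF_B=11) = 13; EF_F = 13+3 = 16
ES_G = 12; EF_G = 12+9 = 21
ES_H = max(EF_B=11, EF_D=6, EF_E=16, EF_F=16, EF_G=21) = 21; EF_H = 21+13 = 34
Expected project duration μ = 34 hours. Critical path: C → G → H.

Backward pass:
LF_H = 34; LS_H = 34−13 = 21
LF_G = LS_H = 21; LS_G = 21−9 = 12
LF_F = LS_H = 21; LS_F = 21−3 = 18
LF_E = LS_H = 21; LS_E = 21−4 = 17
LF_D = LS_H = 21; LS_D = 21−6 = 15
LF_C = min(LS_E=17, LS_G=12) = 12; LS_C = 12−12 = 0
LF_B = min(LS_E=17, LS_F=18, LS_H=21) = 17; LS_B = 17−11 = 6
LF_A = LS_F = 18; LS_A = 18−13 = 5
Slack_F = LS_F − ES_F = 18 − 13 = 5

5 hours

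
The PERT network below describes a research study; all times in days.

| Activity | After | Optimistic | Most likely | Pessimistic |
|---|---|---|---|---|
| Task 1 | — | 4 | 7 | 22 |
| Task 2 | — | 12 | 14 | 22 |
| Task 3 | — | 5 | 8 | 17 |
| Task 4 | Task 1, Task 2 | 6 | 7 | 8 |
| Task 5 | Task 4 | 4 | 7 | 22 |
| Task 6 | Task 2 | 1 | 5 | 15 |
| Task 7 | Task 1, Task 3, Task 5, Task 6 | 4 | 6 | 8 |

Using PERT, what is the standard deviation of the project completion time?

te_Task 1 = (4 + 4·7 + 22)/6 = 54/6 = 9; σ²_Task 1 = ((22−4)/6)² = 9.000
te_Task 2 = (12 + 4·14 + 22)/6 = 90/6 = 15; σ²_Task 2 = ((22−12)/6)² = 2.778
te_Task 3 = (5 + 4·8 + 17)/6 = 54/6 = 9; σ²_Task 3 = ((17−5)/6)² = 4.000
te_Task 4 = (6 + 4·7 + 8)/6 = 42/6 = 7; σ²_Task 4 = ((8−6)/6)² = 0.111
te_Task 5 = (4 + 4·7 + 22)/6 = 54/6 = 9; σ²_Task 5 = ((22−4)/6)² = 9.000
te_Task 6 = (1 + 4·5 + 15)/6 = 36/6 = 6; σ²_Task 6 = ((15−1)/6)² = 5.444
te_Task 7 = (4 + 4·6 + 8)/6 = 36/6 = 6; σ²_Task 7 = ((8−4)/6)² = 0.444

Forward pass:
ES_Task 1 = 0; EF_Task 1 = 9
ES_Task 2 = 0; EF_Task 2 = 15
ES_Task 3 = 0; EF_Task 3 = 9
ES_Task 4 = max(EF_Task 1=9, EF_Task 2=15) = 15; EF_Task 4 = 15+7 = 22
ES_Task 5 = 22; EF_Task 5 = 22+9 = 31
ES_Task 6 = 15; EF_Task 6 = 15+6 = 21
ES_Task 7 = max(EF_Task 1=9, EF_Task 3=9, EF_Task 5=31, EF_Task 6=21) = 31; EF_Task 7 = 31+6 = 37
Expected project duration μ = 37 days. Critical path: Task 2 → Task 4 → Task 5 → Task 7.

Variance along critical path = 2.778 + 0.111 + 9.000 + 0.444 = 12.333
σ = √12.333 = 3.512 days

3.51 days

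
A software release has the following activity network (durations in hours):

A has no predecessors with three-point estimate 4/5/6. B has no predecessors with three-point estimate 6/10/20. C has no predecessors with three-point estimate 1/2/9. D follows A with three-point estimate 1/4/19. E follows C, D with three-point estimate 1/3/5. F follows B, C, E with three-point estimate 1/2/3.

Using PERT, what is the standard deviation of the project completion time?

3.11 hours

te_A = (4 + 4·5 + 6)/6 = 30/6 = 5; σ²_A = ((6−4)/6)² = 0.111
te_B = (6 + 4·10 + 20)/6 = 66/6 = 11; σ²_B = ((20−6)/6)² = 5.444
te_C = (1 + 4·2 + 9)/6 = 18/6 = 3; σ²_C = ((9−1)/6)² = 1.778
te_D = (1 + 4·4 + 19)/6 = 36/6 = 6; σ²_D = ((19−1)/6)² = 9.000
te_E = (1 + 4·3 + 5)/6 = 18/6 = 3; σ²_E = ((5−1)/6)² = 0.444
te_F = (1 + 4·2 + 3)/6 = 12/6 = 2; σ²_F = ((3−1)/6)² = 0.111

Forward pass:
ES_A = 0; EF_A = 5
ES_B = 0; EF_B = 11
ES_C = 0; EF_C = 3
ES_D = 5; EF_D = 5+6 = 11
ES_E = max(EF_C=3, EF_D=11) = 11; EF_E = 11+3 = 14
ES_F = max(EF_B=11, EF_C=3, EF_E=14) = 14; EF_F = 14+2 = 16
Expected project duration μ = 16 hours. Critical path: A → D → E → F.

Variance along critical path = 0.111 + 9.000 + 0.444 + 0.111 = 9.667
σ = √9.667 = 3.109 hours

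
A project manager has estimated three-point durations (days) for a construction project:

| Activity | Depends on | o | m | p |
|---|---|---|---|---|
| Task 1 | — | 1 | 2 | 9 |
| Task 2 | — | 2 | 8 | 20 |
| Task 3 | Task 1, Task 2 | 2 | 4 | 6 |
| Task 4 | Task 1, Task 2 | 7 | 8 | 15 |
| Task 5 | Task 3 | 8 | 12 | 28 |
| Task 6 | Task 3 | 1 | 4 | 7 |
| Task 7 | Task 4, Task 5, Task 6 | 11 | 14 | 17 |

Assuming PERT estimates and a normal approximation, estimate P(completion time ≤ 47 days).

0.902

te_Task 1 = (1 + 4·2 + 9)/6 = 18/6 = 3; σ²_Task 1 = ((9−1)/6)² = 1.778
te_Task 2 = (2 + 4·8 + 20)/6 = 54/6 = 9; σ²_Task 2 = ((20−2)/6)² = 9.000
te_Task 3 = (2 + 4·4 + 6)/6 = 24/6 = 4; σ²_Task 3 = ((6−2)/6)² = 0.444
te_Task 4 = (7 + 4·8 + 15)/6 = 54/6 = 9; σ²_Task 4 = ((15−7)/6)² = 1.778
te_Task 5 = (8 + 4·12 + 28)/6 = 84/6 = 14; σ²_Task 5 = ((28−8)/6)² = 11.111
te_Task 6 = (1 + 4·4 + 7)/6 = 24/6 = 4; σ²_Task 6 = ((7−1)/6)² = 1.000
te_Task 7 = (11 + 4·14 + 17)/6 = 84/6 = 14; σ²_Task 7 = ((17−11)/6)² = 1.000

Forward pass:
ES_Task 1 = 0; EF_Task 1 = 3
ES_Task 2 = 0; EF_Task 2 = 9
ES_Task 3 = max(EF_Task 1=3, EF_Task 2=9) = 9; EF_Task 3 = 9+4 = 13
ES_Task 4 = max(EF_Task 1=3, EF_Task 2=9) = 9; EF_Task 4 = 9+9 = 18
ES_Task 5 = 13; EF_Task 5 = 13+14 = 27
ES_Task 6 = 13; EF_Task 6 = 13+4 = 17
ES_Task 7 = max(EF_Task 4=18, EF_Task 5=27, EF_Task 6=17) = 27; EF_Task 7 = 27+14 = 41
Expected project duration μ = 41 days. Critical path: Task 2 → Task 3 → Task 5 → Task 7.

Variance along critical path = 9.000 + 0.444 + 11.111 + 1.000 = 21.556; σ = √21.556 = 4.643 days.
Z = (47 − 41) / 4.643 = 1.292
P(T ≤ 47) = Φ(1.292) ≈ 0.902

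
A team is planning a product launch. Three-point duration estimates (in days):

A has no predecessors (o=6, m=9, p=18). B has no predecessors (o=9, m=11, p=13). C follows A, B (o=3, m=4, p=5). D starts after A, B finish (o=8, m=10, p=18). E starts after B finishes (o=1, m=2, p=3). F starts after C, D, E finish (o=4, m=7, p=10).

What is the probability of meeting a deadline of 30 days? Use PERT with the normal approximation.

0.687

te_A = (6 + 4·9 + 18)/6 = 60/6 = 10; σ²_A = ((18−6)/6)² = 4.000
te_B = (9 + 4·11 + 13)/6 = 66/6 = 11; σ²_B = ((13−9)/6)² = 0.444
te_C = (3 + 4·4 + 5)/6 = 24/6 = 4; σ²_C = ((5−3)/6)² = 0.111
te_D = (8 + 4·10 + 18)/6 = 66/6 = 11; σ²_D = ((18−8)/6)² = 2.778
te_E = (1 + 4·2 + 3)/6 = 12/6 = 2; σ²_E = ((3−1)/6)² = 0.111
te_F = (4 + 4·7 + 10)/6 = 42/6 = 7; σ²_F = ((10−4)/6)² = 1.000

Forward pass:
ES_A = 0; EF_A = 10
ES_B = 0; EF_B = 11
ES_C = max(EF_A=10, EF_B=11) = 11; EF_C = 11+4 = 15
ES_D = max(EF_A=10, EF_B=11) = 11; EF_D = 11+11 = 22
ES_E = 11; EF_E = 11+2 = 13
ES_F = max(EF_C=15, EF_D=22, EF_E=13) = 22; EF_F = 22+7 = 29
Expected project duration μ = 29 days. Critical path: B → D → F.

Variance along critical path = 0.444 + 2.778 + 1.000 = 4.222; σ = √4.222 = 2.055 days.
Z = (30 − 29) / 2.055 = 0.487
P(T ≤ 30) = Φ(0.487) ≈ 0.687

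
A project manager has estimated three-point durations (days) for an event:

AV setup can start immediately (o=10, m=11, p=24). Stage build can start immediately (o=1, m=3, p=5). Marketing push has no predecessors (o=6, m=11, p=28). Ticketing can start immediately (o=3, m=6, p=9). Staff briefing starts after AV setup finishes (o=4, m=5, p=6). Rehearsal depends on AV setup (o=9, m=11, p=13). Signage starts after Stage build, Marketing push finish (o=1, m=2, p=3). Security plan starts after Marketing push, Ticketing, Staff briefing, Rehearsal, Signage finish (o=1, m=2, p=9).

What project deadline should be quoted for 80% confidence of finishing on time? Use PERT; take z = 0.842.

29.3 days

te_AV setup = (10 + 4·11 + 24)/6 = 78/6 = 13; σ²_AV setup = ((24−10)/6)² = 5.444
te_Stage build = (1 + 4·3 + 5)/6 = 18/6 = 3; σ²_Stage build = ((5−1)/6)² = 0.444
te_Marketing push = (6 + 4·11 + 28)/6 = 78/6 = 13; σ²_Marketing push = ((28−6)/6)² = 13.444
te_Ticketing = (3 + 4·6 + 9)/6 = 36/6 = 6; σ²_Ticketing = ((9−3)/6)² = 1.000
te_Staff briefing = (4 + 4·5 + 6)/6 = 30/6 = 5; σ²_Staff briefing = ((6−4)/6)² = 0.111
te_Rehearsal = (9 + 4·11 + 13)/6 = 66/6 = 11; σ²_Rehearsal = ((13−9)/6)² = 0.444
te_Signage = (1 + 4·2 + 3)/6 = 12/6 = 2; σ²_Signage = ((3−1)/6)² = 0.111
te_Security plan = (1 + 4·2 + 9)/6 = 18/6 = 3; σ²_Security plan = ((9−1)/6)² = 1.778

Forward pass:
ES_AV setup = 0; EF_AV setup = 13
ES_Stage build = 0; EF_Stage build = 3
ES_Marketing push = 0; EF_Marketing push = 13
ES_Ticketing = 0; EF_Ticketing = 6
ES_Staff briefing = 13; EF_Staff briefing = 13+5 = 18
ES_Rehearsal = 13; EF_Rehearsal = 13+11 = 24
ES_Signage = max(EF_Stage build=3, EF_Marketing push=13) = 13; EF_Signage = 13+2 = 15
ES_Security plan = max(EF_Marketing push=13, EF_Ticketing=6, EF_Staff briefing=18, EF_Rehearsal=24, EF_Signage=15) = 24; EF_Security plan = 24+3 = 27
Expected project duration μ = 27 days. Critical path: AV setup → Rehearsal → Security plan.

Variance along critical path = 5.444 + 0.444 + 1.778 = 7.667; σ = 2.769 days.
D = μ + z·σ = 27 + 0.842·2.769 = 29.3 days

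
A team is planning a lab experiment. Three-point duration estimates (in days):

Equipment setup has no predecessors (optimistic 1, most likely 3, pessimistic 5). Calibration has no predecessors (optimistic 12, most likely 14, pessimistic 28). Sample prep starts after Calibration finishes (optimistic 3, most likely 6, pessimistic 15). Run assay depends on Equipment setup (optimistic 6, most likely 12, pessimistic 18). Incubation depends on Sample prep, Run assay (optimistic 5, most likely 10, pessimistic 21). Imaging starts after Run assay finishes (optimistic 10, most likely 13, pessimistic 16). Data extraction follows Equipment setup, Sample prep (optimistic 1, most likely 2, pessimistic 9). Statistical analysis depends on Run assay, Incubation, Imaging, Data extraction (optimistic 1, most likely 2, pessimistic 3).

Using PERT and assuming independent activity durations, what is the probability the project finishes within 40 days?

0.825

te_Equipment setup = (1 + 4·3 + 5)/6 = 18/6 = 3; σ²_Equipment setup = ((5−1)/6)² = 0.444
te_Calibration = (12 + 4·14 + 28)/6 = 96/6 = 16; σ²_Calibration = ((28−12)/6)² = 7.111
te_Sample prep = (3 + 4·6 + 15)/6 = 42/6 = 7; σ²_Sample prep = ((15−3)/6)² = 4.000
te_Run assay = (6 + 4·12 + 18)/6 = 72/6 = 12; σ²_Run assay = ((18−6)/6)² = 4.000
te_Incubation = (5 + 4·10 + 21)/6 = 66/6 = 11; σ²_Incubation = ((21−5)/6)² = 7.111
te_Imaging = (10 + 4·13 + 16)/6 = 78/6 = 13; σ²_Imaging = ((16−10)/6)² = 1.000
te_Data extraction = (1 + 4·2 + 9)/6 = 18/6 = 3; σ²_Data extraction = ((9−1)/6)² = 1.778
te_Statistical analysis = (1 + 4·2 + 3)/6 = 12/6 = 2; σ²_Statistical analysis = ((3−1)/6)² = 0.111

Forward pass:
ES_Equipment setup = 0; EF_Equipment setup = 3
ES_Calibration = 0; EF_Calibration = 16
ES_Sample prep = 16; EF_Sample prep = 16+7 = 23
ES_Run assay = 3; EF_Run assay = 3+12 = 15
ES_Incubation = max(EF_Sample prep=23, EF_Run assay=15) = 23; EF_Incubation = 23+11 = 34
ES_Imaging = 15; EF_Imaging = 15+13 = 28
ES_Data extraction = max(EF_Equipment setup=3, EF_Sample prep=23) = 23; EF_Data extraction = 23+3 = 26
ES_Statistical analysis = max(EF_Run assay=15, EF_Incubation=34, EF_Imaging=28, EF_Data extraction=26) = 34; EF_Statistical analysis = 34+2 = 36
Expected project duration μ = 36 days. Critical path: Calibration → Sample prep → Incubation → Statistical analysis.

Variance along critical path = 7.111 + 4.000 + 7.111 + 0.111 = 18.333; σ = √18.333 = 4.282 days.
Z = (40 − 36) / 4.282 = 0.934
P(T ≤ 40) = Φ(0.934) ≈ 0.825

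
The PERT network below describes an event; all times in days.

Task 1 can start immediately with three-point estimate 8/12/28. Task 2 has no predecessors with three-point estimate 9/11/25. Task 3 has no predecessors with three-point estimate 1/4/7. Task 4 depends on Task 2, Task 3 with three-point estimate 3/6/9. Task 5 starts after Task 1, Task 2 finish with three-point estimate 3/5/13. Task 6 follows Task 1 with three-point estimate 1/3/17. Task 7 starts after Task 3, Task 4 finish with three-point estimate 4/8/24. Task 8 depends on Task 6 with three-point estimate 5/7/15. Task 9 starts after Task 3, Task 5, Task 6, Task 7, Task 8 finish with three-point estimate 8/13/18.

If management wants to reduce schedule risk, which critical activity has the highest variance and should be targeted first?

te_Task 1 = (8 + 4·12 + 28)/6 = 84/6 = 14; σ²_Task 1 = ((28−8)/6)² = 11.111
te_Task 2 = (9 + 4·11 + 25)/6 = 78/6 = 13; σ²_Task 2 = ((25−9)/6)² = 7.111
te_Task 3 = (1 + 4·4 + 7)/6 = 24/6 = 4; σ²_Task 3 = ((7−1)/6)² = 1.000
te_Task 4 = (3 + 4·6 + 9)/6 = 36/6 = 6; σ²_Task 4 = ((9−3)/6)² = 1.000
te_Task 5 = (3 + 4·5 + 13)/6 = 36/6 = 6; σ²_Task 5 = ((13−3)/6)² = 2.778
te_Task 6 = (1 + 4·3 + 17)/6 = 30/6 = 5; σ²_Task 6 = ((17−1)/6)² = 7.111
te_Task 7 = (4 + 4·8 + 24)/6 = 60/6 = 10; σ²_Task 7 = ((24−4)/6)² = 11.111
te_Task 8 = (5 + 4·7 + 15)/6 = 48/6 = 8; σ²_Task 8 = ((15−5)/6)² = 2.778
te_Task 9 = (8 + 4·13 + 18)/6 = 78/6 = 13; σ²_Task 9 = ((18−8)/6)² = 2.778

Forward pass:
ES_Task 1 = 0; EF_Task 1 = 14
ES_Task 2 = 0; EF_Task 2 = 13
ES_Task 3 = 0; EF_Task 3 = 4
ES_Task 4 = max(EF_Task 2=13, EF_Task 3=4) = 13; EF_Task 4 = 13+6 = 19
ES_Task 5 = max(EF_Task 1=14, EF_Task 2=13) = 14; EF_Task 5 = 14+6 = 20
ES_Task 6 = 14; EF_Task 6 = 14+5 = 19
ES_Task 7 = max(EF_Task 3=4, EF_Task 4=19) = 19; EF_Task 7 = 19+10 = 29
ES_Task 8 = 19; EF_Task 8 = 19+8 = 27
ES_Task 9 = max(EF_Task 3=4, EF_Task 5=20, EF_Task 6=19, EF_Task 7=29, EF_Task 8=27) = 29; EF_Task 9 = 29+13 = 42
Expected project duration μ = 42 days. Critical path: Task 2 → Task 4 → Task 7 → Task 9.

Variances on critical path: σ²_Task 2=7.111, σ²_Task 4=1.000, σ²_Task 7=11.111, σ²_Task 9=2.778.
Largest is σ²_Task 7 = 11.111.

Task 7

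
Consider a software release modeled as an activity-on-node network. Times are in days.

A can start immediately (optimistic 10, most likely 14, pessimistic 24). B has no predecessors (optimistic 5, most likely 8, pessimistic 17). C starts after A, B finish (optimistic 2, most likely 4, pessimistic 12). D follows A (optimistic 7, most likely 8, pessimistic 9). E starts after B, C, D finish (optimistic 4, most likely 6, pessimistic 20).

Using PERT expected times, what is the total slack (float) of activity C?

3 days

te_A = (10 + 4·14 + 24)/6 = 90/6 = 15
te_B = (5 + 4·8 + 17)/6 = 54/6 = 9
te_C = (2 + 4·4 + 12)/6 = 30/6 = 5
te_D = (7 + 4·8 + 9)/6 = 48/6 = 8
te_E = (4 + 4·6 + 20)/6 = 48/6 = 8

Forward pass:
ES_A = 0; EF_A = 15
ES_B = 0; EF_B = 9
ES_C = max(EF_A=15, EF_B=9) = 15; EF_C = 15+5 = 20
ES_D = 15; EF_D = 15+8 = 23
ES_E = max(EF_B=9, EF_C=20, EF_D=23) = 23; EF_E = 23+8 = 31
Expected project duration μ = 31 days. Critical path: A → D → E.

Backward pass:
LF_E = 31; LS_E = 31−8 = 23
LF_D = LS_E = 23; LS_D = 23−8 = 15
LF_C = LS_E = 23; LS_C = 23−5 = 18
LF_B = min(LS_C=18, LS_E=23) = 18; LS_B = 18−9 = 9
LF_A = min(LS_C=18, LS_D=15) = 15; LS_A = 15−15 = 0
Slack_C = LS_C − ES_C = 18 − 15 = 3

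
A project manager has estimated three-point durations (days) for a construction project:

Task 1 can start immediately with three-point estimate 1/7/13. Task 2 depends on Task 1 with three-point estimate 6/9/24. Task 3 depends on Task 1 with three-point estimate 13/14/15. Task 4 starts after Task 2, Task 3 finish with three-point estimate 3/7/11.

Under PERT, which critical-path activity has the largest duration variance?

te_Task 1 = (1 + 4·7 + 13)/6 = 42/6 = 7; σ²_Task 1 = ((13−1)/6)² = 4.000
te_Task 2 = (6 + 4·9 + 24)/6 = 66/6 = 11; σ²_Task 2 = ((24−6)/6)² = 9.000
te_Task 3 = (13 + 4·14 + 15)/6 = 84/6 = 14; σ²_Task 3 = ((15−13)/6)² = 0.111
te_Task 4 = (3 + 4·7 + 11)/6 = 42/6 = 7; σ²_Task 4 = ((11−3)/6)² = 1.778

Forward pass:
ES_Task 1 = 0; EF_Task 1 = 7
ES_Task 2 = 7; EF_Task 2 = 7+11 = 18
ES_Task 3 = 7; EF_Task 3 = 7+14 = 21
ES_Task 4 = max(EF_Task 2=18, EF_Task 3=21) = 21; EF_Task 4 = 21+7 = 28
Expected project duration μ = 28 days. Critical path: Task 1 → Task 3 → Task 4.

Variances on critical path: σ²_Task 1=4.000, σ²_Task 3=0.111, σ²_Task 4=1.778.
Largest is σ²_Task 1 = 4.000.

Task 1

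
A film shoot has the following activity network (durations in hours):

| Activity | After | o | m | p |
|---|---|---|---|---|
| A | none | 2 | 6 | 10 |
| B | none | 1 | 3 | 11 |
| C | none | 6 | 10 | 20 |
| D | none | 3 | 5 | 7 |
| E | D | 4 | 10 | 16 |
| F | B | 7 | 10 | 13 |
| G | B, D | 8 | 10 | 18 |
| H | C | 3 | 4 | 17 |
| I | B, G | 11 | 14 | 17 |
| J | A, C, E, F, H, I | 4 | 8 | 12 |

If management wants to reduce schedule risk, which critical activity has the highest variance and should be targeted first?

G

te_A = (2 + 4·6 + 10)/6 = 36/6 = 6; σ²_A = ((10−2)/6)² = 1.778
te_B = (1 + 4·3 + 11)/6 = 24/6 = 4; σ²_B = ((11−1)/6)² = 2.778
te_C = (6 + 4·10 + 20)/6 = 66/6 = 11; σ²_C = ((20−6)/6)² = 5.444
te_D = (3 + 4·5 + 7)/6 = 30/6 = 5; σ²_D = ((7−3)/6)² = 0.444
te_E = (4 + 4·10 + 16)/6 = 60/6 = 10; σ²_E = ((16−4)/6)² = 4.000
te_F = (7 + 4·10 + 13)/6 = 60/6 = 10; σ²_F = ((13−7)/6)² = 1.000
te_G = (8 + 4·10 + 18)/6 = 66/6 = 11; σ²_G = ((18−8)/6)² = 2.778
te_H = (3 + 4·4 + 17)/6 = 36/6 = 6; σ²_H = ((17−3)/6)² = 5.444
te_I = (11 + 4·14 + 17)/6 = 84/6 = 14; σ²_I = ((17−11)/6)² = 1.000
te_J = (4 + 4·8 + 12)/6 = 48/6 = 8; σ²_J = ((12−4)/6)² = 1.778

Forward pass:
ES_A = 0; EF_A = 6
ES_B = 0; EF_B = 4
ES_C = 0; EF_C = 11
ES_D = 0; EF_D = 5
ES_E = 5; EF_E = 5+10 = 15
ES_F = 4; EF_F = 4+10 = 14
ES_G = max(EF_B=4, EF_D=5) = 5; EF_G = 5+11 = 16
ES_H = 11; EF_H = 11+6 = 17
ES_I = max(EF_B=4, EF_G=16) = 16; EF_I = 16+14 = 30
ES_J = max(EF_A=6, EF_C=11, EF_E=15, EF_F=14, EF_H=17, EF_I=30) = 30; EF_J = 30+8 = 38
Expected project duration μ = 38 hours. Critical path: D → G → I → J.

Variances on critical path: σ²_D=0.444, σ²_G=2.778, σ²_I=1.000, σ²_J=1.778.
Largest is σ²_G = 2.778.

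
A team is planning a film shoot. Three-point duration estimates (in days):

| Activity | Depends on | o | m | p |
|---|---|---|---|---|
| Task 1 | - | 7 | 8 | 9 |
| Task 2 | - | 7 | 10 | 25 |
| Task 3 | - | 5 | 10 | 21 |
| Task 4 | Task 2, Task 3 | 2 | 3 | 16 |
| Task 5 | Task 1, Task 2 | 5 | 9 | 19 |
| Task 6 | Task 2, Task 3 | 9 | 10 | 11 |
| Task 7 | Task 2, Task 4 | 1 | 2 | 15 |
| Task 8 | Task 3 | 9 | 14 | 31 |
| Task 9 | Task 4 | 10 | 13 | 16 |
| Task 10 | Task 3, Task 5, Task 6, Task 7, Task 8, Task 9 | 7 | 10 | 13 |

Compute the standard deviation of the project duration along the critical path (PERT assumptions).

4.06 days

te_Task 1 = (7 + 4·8 + 9)/6 = 48/6 = 8; σ²_Task 1 = ((9−7)/6)² = 0.111
te_Task 2 = (7 + 4·10 + 25)/6 = 72/6 = 12; σ²_Task 2 = ((25−7)/6)² = 9.000
te_Task 3 = (5 + 4·10 + 21)/6 = 66/6 = 11; σ²_Task 3 = ((21−5)/6)² = 7.111
te_Task 4 = (2 + 4·3 + 16)/6 = 30/6 = 5; σ²_Task 4 = ((16−2)/6)² = 5.444
te_Task 5 = (5 + 4·9 + 19)/6 = 60/6 = 10; σ²_Task 5 = ((19−5)/6)² = 5.444
te_Task 6 = (9 + 4·10 + 11)/6 = 60/6 = 10; σ²_Task 6 = ((11−9)/6)² = 0.111
te_Task 7 = (1 + 4·2 + 15)/6 = 24/6 = 4; σ²_Task 7 = ((15−1)/6)² = 5.444
te_Task 8 = (9 + 4·14 + 31)/6 = 96/6 = 16; σ²_Task 8 = ((31−9)/6)² = 13.444
te_Task 9 = (10 + 4·13 + 16)/6 = 78/6 = 13; σ²_Task 9 = ((16−10)/6)² = 1.000
te_Task 10 = (7 + 4·10 + 13)/6 = 60/6 = 10; σ²_Task 10 = ((13−7)/6)² = 1.000

Forward pass:
ES_Task 1 = 0; EF_Task 1 = 8
ES_Task 2 = 0; EF_Task 2 = 12
ES_Task 3 = 0; EF_Task 3 = 11
ES_Task 4 = max(EF_Task 2=12, EF_Task 3=11) = 12; EF_Task 4 = 12+5 = 17
ES_Task 5 = max(EF_Task 1=8, EF_Task 2=12) = 12; EF_Task 5 = 12+10 = 22
ES_Task 6 = max(EF_Task 2=12, EF_Task 3=11) = 12; EF_Task 6 = 12+10 = 22
ES_Task 7 = max(EF_Task 2=12, EF_Task 4=17) = 17; EF_Task 7 = 17+4 = 21
ES_Task 8 = 11; EF_Task 8 = 11+16 = 27
ES_Task 9 = 17; EF_Task 9 = 17+13 = 30
ES_Task 10 = max(EF_Task 3=11, EF_Task 5=22, EF_Task 6=22, EF_Task 7=21, EF_Task 8=27, EF_Task 9=30) = 30; EF_Task 10 = 30+10 = 40
Expected project duration μ = 40 days. Critical path: Task 2 → Task 4 → Task 9 → Task 10.

Variance along critical path = 9.000 + 5.444 + 1.000 + 1.000 = 16.444
σ = √16.444 = 4.055 days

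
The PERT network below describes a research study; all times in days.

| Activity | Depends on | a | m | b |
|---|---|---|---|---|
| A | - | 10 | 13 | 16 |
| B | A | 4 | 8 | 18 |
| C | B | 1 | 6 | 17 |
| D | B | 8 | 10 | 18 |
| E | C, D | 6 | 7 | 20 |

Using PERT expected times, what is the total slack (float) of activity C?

te_A = (10 + 4·13 + 16)/6 = 78/6 = 13
te_B = (4 + 4·8 + 18)/6 = 54/6 = 9
te_C = (1 + 4·6 + 17)/6 = 42/6 = 7
te_D = (8 + 4·10 + 18)/6 = 66/6 = 11
te_E = (6 + 4·7 + 20)/6 = 54/6 = 9

Forward pass:
ES_A = 0; EF_A = 13
ES_B = 13; EF_B = 13+9 = 22
ES_C = 22; EF_C = 22+7 = 29
ES_D = 22; EF_D = 22+11 = 33
ES_E = max(EF_C=29, EF_D=33) = 33; EF_E = 33+9 = 42
Expected project duration μ = 42 days. Critical path: A → B → D → E.

Backward pass:
LF_E = 42; LS_E = 42−9 = 33
LF_D = LS_E = 33; LS_D = 33−11 = 22
LF_C = LS_E = 33; LS_C = 33−7 = 26
LF_B = min(LS_C=26, LS_D=22) = 22; LS_B = 22−9 = 13
LF_A = LS_B = 13; LS_A = 13−13 = 0
Slack_C = LS_C − ES_C = 26 − 22 = 4

4 days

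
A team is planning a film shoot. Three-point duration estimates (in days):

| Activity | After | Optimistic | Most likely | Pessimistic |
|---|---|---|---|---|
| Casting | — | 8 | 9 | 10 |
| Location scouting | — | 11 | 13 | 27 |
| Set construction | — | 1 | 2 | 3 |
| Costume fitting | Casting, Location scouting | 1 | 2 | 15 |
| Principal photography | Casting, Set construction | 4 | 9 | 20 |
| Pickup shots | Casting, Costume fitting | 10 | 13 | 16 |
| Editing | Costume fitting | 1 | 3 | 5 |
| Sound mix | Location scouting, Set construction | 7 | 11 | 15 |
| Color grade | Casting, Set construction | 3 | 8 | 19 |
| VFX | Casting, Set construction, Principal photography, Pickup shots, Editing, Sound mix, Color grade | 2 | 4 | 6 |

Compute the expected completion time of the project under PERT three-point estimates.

te_Casting = (8 + 4·9 + 10)/6 = 54/6 = 9
te_Location scouting = (11 + 4·13 + 27)/6 = 90/6 = 15
te_Set construction = (1 + 4·2 + 3)/6 = 12/6 = 2
te_Costume fitting = (1 + 4·2 + 15)/6 = 24/6 = 4
te_Principal photography = (4 + 4·9 + 20)/6 = 60/6 = 10
te_Pickup shots = (10 + 4·13 + 16)/6 = 78/6 = 13
te_Editing = (1 + 4·3 + 5)/6 = 18/6 = 3
te_Sound mix = (7 + 4·11 + 15)/6 = 66/6 = 11
te_Color grade = (3 + 4·8 + 19)/6 = 54/6 = 9
te_VFX = (2 + 4·4 + 6)/6 = 24/6 = 4

Forward pass:
ES_Casting = 0; EF_Casting = 9
ES_Location scouting = 0; EF_Location scouting = 15
ES_Set construction = 0; EF_Set construction = 2
ES_Costume fitting = max(EF_Casting=9, EF_Location scouting=15) = 15; EF_Costume fitting = 15+4 = 19
ES_Principal photography = max(EF_Casting=9, EF_Set construction=2) = 9; EF_Principal photography = 9+10 = 19
ES_Pickup shots = max(EF_Casting=9, EF_Costume fitting=19) = 19; EF_Pickup shots = 19+13 = 32
ES_Editing = 19; EF_Editing = 19+3 = 22
ES_Sound mix = max(EF_Location scouting=15, EF_Set construction=2) = 15; EF_Sound mix = 15+11 = 26
ES_Color grade = max(EF_Casting=9, EF_Set construction=2) = 9; EF_Color grade = 9+9 = 18
ES_VFX = max(EF_Casting=9, EF_Set construction=2, EF_Principal photography=19, EF_Pickup shots=32, EF_Editing=22, EF_Sound mix=26, EF_Color grade=18) = 32; EF_VFX = 32+4 = 36
Expected project duration μ = 36 days. Critical path: Location scouting → Costume fitting → Pickup shots → VFX.

36 days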